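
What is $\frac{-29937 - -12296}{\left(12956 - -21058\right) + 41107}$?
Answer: $- \frac{17641}{75121} \approx -0.23483$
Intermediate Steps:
$\frac{-29937 - -12296}{\left(12956 - -21058\right) + 41107} = \frac{-29937 + 12296}{\left(12956 + 21058\right) + 41107} = - \frac{17641}{34014 + 41107} = - \frac{17641}{75121}$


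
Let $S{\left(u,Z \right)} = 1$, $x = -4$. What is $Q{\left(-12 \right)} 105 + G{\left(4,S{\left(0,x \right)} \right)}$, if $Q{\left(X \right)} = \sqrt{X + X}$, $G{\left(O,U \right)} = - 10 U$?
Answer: $-10 + 210 i \sqrt{6} \approx -10.0 + 514.39 i$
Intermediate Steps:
$Q{\left(X \right)} = \sqrt{2} \sqrt{X}$ ($Q{\left(X \right)} = \sqrt{2 X} = \sqrt{2} \sqrt{X}$)
$Q{\left(-12 \right)} 105 + G{\left(4,S{\left(0,x \right)} \right)} = \sqrt{2} \sqrt{-12} \cdot 105 - 10 = \sqrt{2} \cdot 2 i \sqrt{3} \cdot 105 - 10 = 2 i \sqrt{6} \cdot 105 - 10 = 210 i \sqrt{6} - 10 = -10 + 210 i \sqrt{6}$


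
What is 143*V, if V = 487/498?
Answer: 69641/498 ≈ 139.84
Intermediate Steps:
V = 487/498 (V = 487*(1/498) = 487/498 ≈ 0.97791)
143*V = 143*(487/498) = 69641/498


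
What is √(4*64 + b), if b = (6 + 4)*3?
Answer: √286 ≈ 16.912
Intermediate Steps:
b = 30 (b = 10*3 = 30)
√(4*64 + b) = √(4*64 + 30) = √(256 + 30) = √286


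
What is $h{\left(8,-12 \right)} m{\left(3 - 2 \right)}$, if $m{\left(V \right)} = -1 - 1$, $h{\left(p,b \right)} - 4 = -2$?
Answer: $-4$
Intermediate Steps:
$h{\left(p,b \right)} = 2$ ($h{\left(p,b \right)} = 4 - 2 = 2$)
$m{\left(V \right)} = -2$
$h{\left(8,-12 \right)} m{\left(3 - 2 \right)} = 2 \left(-2\right) = -4$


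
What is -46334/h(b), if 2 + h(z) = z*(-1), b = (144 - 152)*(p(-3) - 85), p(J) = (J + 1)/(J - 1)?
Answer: 23167/339 ≈ 68.339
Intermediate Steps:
p(J) = (1 + J)/(-1 + J)
b = 676 (b = (144 - 152)*((1 - 3)/(-1 - 3) - 85) = -8*(-2/(-4) - 85) = -8*(-1/4*(-2) - 85) = -8*(1/2 - 85) = -8*(-169/2) = 676)
h(z) = -2 - z (h(z) = -2 + z*(-1) = -2 - z)
-46334/h(b) = -46334/(-2 - 1*676) = -46334/(-2 - 676) = -46334/(-678) = -46334*(-1/678) = 23167/339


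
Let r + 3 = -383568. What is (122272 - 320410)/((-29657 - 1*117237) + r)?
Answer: 198138/530465 ≈ 0.37352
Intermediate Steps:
r = -383571 (r = -3 - 383568 = -383571)
(122272 - 320410)/((-29657 - 1*117237) + r) = (122272 - 320410)/((-29657 - 1*117237) - 383571) = -198138/((-29657 - 117237) - 383571) = -198138/(-146894 - 383571) = -198138/(-530465) = -198138*(-1/530465) = 198138/530465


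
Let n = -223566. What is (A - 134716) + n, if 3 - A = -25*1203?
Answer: -328204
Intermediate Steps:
A = 30078 (A = 3 - (-25)*1203 = 3 - 1*(-30075) = 3 + 30075 = 30078)
(A - 134716) + n = (30078 - 134716) - 223566 = -104638 - 223566 = -328204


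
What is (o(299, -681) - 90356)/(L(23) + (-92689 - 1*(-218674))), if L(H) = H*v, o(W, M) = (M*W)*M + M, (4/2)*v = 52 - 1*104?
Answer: 138573502/125387 ≈ 1105.2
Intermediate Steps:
v = -26 (v = (52 - 1*104)/2 = (52 - 104)/2 = (½)*(-52) = -26)
o(W, M) = M + W*M² (o(W, M) = W*M² + M = M + W*M²)
L(H) = -26*H (L(H) = H*(-26) = -26*H)
(o(299, -681) - 90356)/(L(23) + (-92689 - 1*(-218674))) = (-681*(1 - 681*299) - 90356)/(-26*23 + (-92689 - 1*(-218674))) = (-681*(1 - 203619) - 90356)/(-598 + (-92689 + 218674)) = (-681*(-203618) - 90356)/(-598 + 125985) = (138663858 - 90356)/125387 = 138573502*(1/125387) = 138573502/125387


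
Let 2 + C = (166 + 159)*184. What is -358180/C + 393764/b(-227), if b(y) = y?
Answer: -11813803266/6787073 ≈ -1740.6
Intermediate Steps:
C = 59798 (C = -2 + (166 + 159)*184 = -2 + 325*184 = -2 + 59800 = 59798)
-358180/C + 393764/b(-227) = -358180/59798 + 393764/(-227) = -358180*1/59798 + 393764*(-1/227) = -179090/29899 - 393764/227 = -11813803266/6787073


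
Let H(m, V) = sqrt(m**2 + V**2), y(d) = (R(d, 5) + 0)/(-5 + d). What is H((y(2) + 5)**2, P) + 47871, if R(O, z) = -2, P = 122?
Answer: 47871 + 5*sqrt(51565)/9 ≈ 47997.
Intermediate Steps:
y(d) = -2/(-5 + d) (y(d) = (-2 + 0)/(-5 + d) = -2/(-5 + d))
H(m, V) = sqrt(V**2 + m**2)
H((y(2) + 5)**2, P) + 47871 = sqrt(122**2 + ((-2/(-5 + 2) + 5)**2)**2) + 47871 = sqrt(14884 + ((-2/(-3) + 5)**2)**2) + 47871 = sqrt(14884 + ((-2*(-1/3) + 5)**2)**2) + 47871 = sqrt(14884 + ((2/3 + 5)**2)**2) + 47871 = sqrt(14884 + ((17/3)**2)**2) + 47871 = sqrt(14884 + (289/9)**2) + 47871 = sqrt(14884 + 83521/81) + 47871 = sqrt(1289125/81) + 47871 = 5*sqrt(51565)/9 + 47871 = 47871 + 5*sqrt(51565)/9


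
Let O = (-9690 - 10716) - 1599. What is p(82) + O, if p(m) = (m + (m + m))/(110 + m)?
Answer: -704119/32 ≈ -22004.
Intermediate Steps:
p(m) = 3*m/(110 + m) (p(m) = (m + 2*m)/(110 + m) = (3*m)/(110 + m) = 3*m/(110 + m))
O = -22005 (O = -20406 - 1599 = -22005)
p(82) + O = 3*82/(110 + 82) - 22005 = 3*82/192 - 22005 = 3*82*(1/192) - 22005 = 41/32 - 22005 = -704119/32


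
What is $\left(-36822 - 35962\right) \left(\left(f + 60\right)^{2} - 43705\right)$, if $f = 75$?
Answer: $1854536320$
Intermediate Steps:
$\left(-36822 - 35962\right) \left(\left(f + 60\right)^{2} - 43705\right) = \left(-36822 - 35962\right) \left(\left(75 + 60\right)^{2} - 43705\right) = - 72784 \left(135^{2} - 43705\right) = - 72784 \left(18225 - 43705\right) = \left(-72784\right) \left(-25480\right) = 1854536320$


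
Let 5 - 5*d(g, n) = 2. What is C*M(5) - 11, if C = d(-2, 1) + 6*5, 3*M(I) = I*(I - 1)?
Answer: 193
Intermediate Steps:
M(I) = I*(-1 + I)/3 (M(I) = (I*(I - 1))/3 = (I*(-1 + I))/3 = I*(-1 + I)/3)
d(g, n) = 3/5 (d(g, n) = 1 - 1/5*2 = 1 - 2/5 = 3/5)
C = 153/5 (C = 3/5 + 6*5 = 3/5 + 30 = 153/5 ≈ 30.600)
C*M(5) - 11 = 153*((1/3)*5*(-1 + 5))/5 - 11 = 153*((1/3)*5*4)/5 - 11 = (153/5)*(20/3) - 11 = 204 - 11 = 193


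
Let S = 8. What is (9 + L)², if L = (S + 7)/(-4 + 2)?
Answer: 9/4 ≈ 2.2500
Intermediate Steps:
L = -15/2 (L = (8 + 7)/(-4 + 2) = 15/(-2) = 15*(-½) = -15/2 ≈ -7.5000)
(9 + L)² = (9 - 15/2)² = (3/2)² = 9/4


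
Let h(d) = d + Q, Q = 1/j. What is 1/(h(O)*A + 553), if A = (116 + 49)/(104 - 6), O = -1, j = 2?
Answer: 196/108223 ≈ 0.0018111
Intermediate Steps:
Q = 1/2 ≈ 0.50000
A = 165/98 ≈ 1.6837
h(d) = 1/2 + d (h(d) = d + 1/2 = 1/2 + d)
1/(h(O)*A + 553) = 1/((1/2 - 1)*(165/98) + 553) = 1/(-1/2*165/98 + 553) = 1/(-165/196 + 553) = 1/(108223/196) = 196/108223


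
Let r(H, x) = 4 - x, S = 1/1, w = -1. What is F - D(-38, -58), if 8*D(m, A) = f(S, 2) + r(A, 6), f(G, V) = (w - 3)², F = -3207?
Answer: -12835/4 ≈ -3208.8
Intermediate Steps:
S = 1
f(G, V) = 16 (f(G, V) = (-1 - 3)² = (-4)² = 16)
D(m, A) = 7/4 (D(m, A) = (16 + (4 - 1*6))/8 = (16 + (4 - 6))/8 = (16 - 2)/8 = (⅛)*14 = 7/4)
F - D(-38, -58) = -3207 - 1*7/4 = -3207 - 7/4 = -12835/4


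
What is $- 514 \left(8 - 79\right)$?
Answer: $36494$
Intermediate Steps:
$- 514 \left(8 - 79\right) = \left(-514\right) \left(-71\right) = 36494$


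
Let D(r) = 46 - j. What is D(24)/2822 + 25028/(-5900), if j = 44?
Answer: -8827152/2081225 ≈ -4.2413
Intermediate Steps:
D(r) = 2 (D(r) = 46 - 1*44 = 46 - 44 = 2)
D(24)/2822 + 25028/(-5900) = 2/2822 + 25028/(-5900) = 2*(1/2822) + 25028*(-1/5900) = 1/1411 - 6257/1475 = -8827152/2081225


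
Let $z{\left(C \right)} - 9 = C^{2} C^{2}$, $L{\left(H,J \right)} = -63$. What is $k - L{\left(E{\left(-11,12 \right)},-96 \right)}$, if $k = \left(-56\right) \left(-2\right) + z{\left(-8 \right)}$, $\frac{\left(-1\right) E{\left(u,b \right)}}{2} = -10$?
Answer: $4280$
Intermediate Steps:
$E{\left(u,b \right)} = 20$ ($E{\left(u,b \right)} = \left(-2\right) \left(-10\right) = 20$)
$z{\left(C \right)} = 9 + C^{4}$ ($z{\left(C \right)} = 9 + C^{2} C^{2} = 9 + C^{4}$)
$k = 4217$ ($k = \left(-56\right) \left(-2\right) + \left(9 + \left(-8\right)^{4}\right) = 112 + \left(9 + 4096\right) = 112 + 4105 = 4217$)
$k - L{\left(E{\left(-11,12 \right)},-96 \right)} = 4217 - -63 = 4217 + 63 = 4280$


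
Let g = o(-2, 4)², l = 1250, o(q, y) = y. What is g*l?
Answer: 20000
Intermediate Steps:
g = 16 (g = 4² = 16)
g*l = 16*1250 = 20000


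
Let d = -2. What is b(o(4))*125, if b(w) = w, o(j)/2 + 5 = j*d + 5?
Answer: -2000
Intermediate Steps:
o(j) = -4*j (o(j) = -10 + 2*(j*(-2) + 5) = -10 + 2*(-2*j + 5) = -10 + 2*(5 - 2*j) = -10 + (10 - 4*j) = -4*j)
b(o(4))*125 = -4*4*125 = -16*125 = -2000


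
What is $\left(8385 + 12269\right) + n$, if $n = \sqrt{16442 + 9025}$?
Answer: $20654 + \sqrt{25467} \approx 20814.0$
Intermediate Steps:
$n = \sqrt{25467} \approx 159.58$
$\left(8385 + 12269\right) + n = \left(8385 + 12269\right) + \sqrt{25467} = 20654 + \sqrt{25467}$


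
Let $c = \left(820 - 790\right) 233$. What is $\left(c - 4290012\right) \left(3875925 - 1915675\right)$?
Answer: $-8395793875500$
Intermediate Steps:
$c = 6990$ ($c = 30 \cdot 233 = 6990$)
$\left(c - 4290012\right) \left(3875925 - 1915675\right) = \left(6990 - 4290012\right) \left(3875925 - 1915675\right) = - 4283022 \left(3875925 - 1915675\right) = \left(-4283022\right) 1960250 = -8395793875500$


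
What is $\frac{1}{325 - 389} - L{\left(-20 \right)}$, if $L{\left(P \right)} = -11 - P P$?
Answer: $\frac{26303}{64} \approx 410.98$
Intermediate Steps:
$L{\left(P \right)} = -11 - P^{2}$
$\frac{1}{325 - 389} - L{\left(-20 \right)} = \frac{1}{325 - 389} - \left(-11 - \left(-20\right)^{2}\right) = \frac{1}{-64} - \left(-11 - 400\right) = - \frac{1}{64} - \left(-11 - 400\right) = - \frac{1}{64} - -411 = - \frac{1}{64} + 411 = \frac{26303}{64}$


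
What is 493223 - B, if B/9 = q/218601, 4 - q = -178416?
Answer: 11979715027/24289 ≈ 4.9322e+5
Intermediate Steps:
q = 178420 (q = 4 - 1*(-178416) = 4 + 178416 = 178420)
B = 178420/24289 (B = 9*(178420/218601) = 178420/24289 ≈ 7.3457)
493223 - B = 493223 - 1*178420/24289 = 493223 - 178420/24289 = 11979715027/24289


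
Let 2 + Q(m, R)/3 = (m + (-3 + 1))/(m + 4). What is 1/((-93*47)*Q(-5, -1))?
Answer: -1/65565 ≈ -1.5252e-5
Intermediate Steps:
Q(m, R) = -6 + 3*(-2 + m)/(4 + m) (Q(m, R) = -6 + 3*((m + (-3 + 1))/(m + 4)) = -6 + 3*((m - 2)/(4 + m)) = -6 + 3*((-2 + m)/(4 + m)) = -6 + 3*(-2 + m)/(4 + m))
1/((-93*47)*Q(-5, -1)) = 1/((-93*47)*(3*(-10 - 1*(-5))/(4 - 5))) = 1/(-13113*(-10 + 5)/(-1)) = 1/(-13113*(-1)*(-5)) = 1/(-4371*15) = 1/(-65565) = -1/65565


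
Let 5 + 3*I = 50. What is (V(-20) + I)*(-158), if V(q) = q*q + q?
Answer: -62410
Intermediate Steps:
I = 15 (I = -5/3 + (1/3)*50 = -5/3 + 50/3 = 15)
V(q) = q + q**2 (V(q) = q**2 + q = q + q**2)
(V(-20) + I)*(-158) = (-20*(1 - 20) + 15)*(-158) = (-20*(-19) + 15)*(-158) = (380 + 15)*(-158) = 395*(-158) = -62410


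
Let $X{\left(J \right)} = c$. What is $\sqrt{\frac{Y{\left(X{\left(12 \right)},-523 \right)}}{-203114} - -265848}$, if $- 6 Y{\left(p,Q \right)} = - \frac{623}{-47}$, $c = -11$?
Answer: $\frac{\sqrt{218047614979473911199}}{28639074} \approx 515.6$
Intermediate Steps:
$X{\left(J \right)} = -11$
$Y{\left(p,Q \right)} = - \frac{623}{282}$ ($Y{\left(p,Q \right)} = - \frac{\left(-623\right) \frac{1}{-47}}{6} = - \frac{\left(-623\right) \left(- \frac{1}{47}\right)}{6} = \left(- \frac{1}{6}\right) \frac{623}{47} = - \frac{623}{282}$)
$\sqrt{\frac{Y{\left(X{\left(12 \right)},-523 \right)}}{-203114} - -265848} = \sqrt{- \frac{623}{282 \left(-203114\right)} - -265848} = \sqrt{\left(- \frac{623}{282}\right) \left(- \frac{1}{203114}\right) + 265848} = \sqrt{\frac{623}{57278148} + 265848} = \sqrt{\frac{15227281090127}{57278148}} = \frac{\sqrt{218047614979473911199}}{28639074}$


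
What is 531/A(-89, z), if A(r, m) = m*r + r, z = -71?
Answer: 531/6230 ≈ 0.085233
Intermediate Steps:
A(r, m) = r + m*r
531/A(-89, z) = 531/((-89*(1 - 71))) = 531/((-89*(-70))) = 531/6230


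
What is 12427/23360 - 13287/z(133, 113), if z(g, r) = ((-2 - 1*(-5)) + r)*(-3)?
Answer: 26225743/677440 ≈ 38.713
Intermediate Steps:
z(g, r) = -9 - 3*r (z(g, r) = ((-2 + 5) + r)*(-3) = (3 + r)*(-3) = -9 - 3*r)
12427/23360 - 13287/z(133, 113) = 12427/23360 - 13287/(-9 - 3*113) = 12427*(1/23360) - 13287/(-9 - 339) = 12427/23360 - 13287/(-348) = 12427/23360 - 13287*(-1/348) = 12427/23360 + 4429/116 = 26225743/677440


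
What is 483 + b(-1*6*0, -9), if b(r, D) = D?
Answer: 474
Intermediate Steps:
483 + b(-1*6*0, -9) = 483 - 9 = 474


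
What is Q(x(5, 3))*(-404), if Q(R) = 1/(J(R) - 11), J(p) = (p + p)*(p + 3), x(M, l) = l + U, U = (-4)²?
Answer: -404/825 ≈ -0.48970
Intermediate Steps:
U = 16
x(M, l) = 16 + l (x(M, l) = l + 16 = 16 + l)
J(p) = 2*p*(3 + p) (J(p) = (2*p)*(3 + p) = 2*p*(3 + p))
Q(R) = 1/(-11 + 2*R*(3 + R)) (Q(R) = 1/(2*R*(3 + R) - 11) = 1/(-11 + 2*R*(3 + R)))
Q(x(5, 3))*(-404) = -404/(-11 + 2*(16 + 3)*(3 + (16 + 3))) = -404/(-11 + 2*19*(3 + 19)) = -404/(-11 + 2*19*22) = -404/(-11 + 836) = -404/825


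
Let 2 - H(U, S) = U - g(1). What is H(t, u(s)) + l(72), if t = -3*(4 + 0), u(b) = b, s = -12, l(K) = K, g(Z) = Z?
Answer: 87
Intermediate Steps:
t = -12 (t = -3*4 = -12)
H(U, S) = 3 - U (H(U, S) = 2 - (U - 1*1) = 2 - (U - 1) = 2 - (-1 + U) = 2 + (1 - U) = 3 - U)
H(t, u(s)) + l(72) = (3 - 1*(-12)) + 72 = (3 + 12) + 72 = 15 + 72 = 87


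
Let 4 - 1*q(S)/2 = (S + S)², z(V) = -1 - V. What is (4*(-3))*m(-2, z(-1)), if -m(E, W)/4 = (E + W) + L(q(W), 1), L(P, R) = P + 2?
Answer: 384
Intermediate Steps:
q(S) = 8 - 8*S² (q(S) = 8 - 2*(S + S)² = 8 - 2*4*S² = 8 - 8*S²)
L(P, R) = 2 + P
m(E, W) = -40 - 4*E - 4*W + 32*W² (m(E, W) = -4*((E + W) + (2 + (8 - 8*W²))) = -4*((E + W) + (10 - 8*W²)) = -4*(10 + E + W - 8*W²) = -40 - 4*E - 4*W + 32*W²)
(4*(-3))*m(-2, z(-1)) = (4*(-3))*(-40 - 4*(-2) - 4*(-1 - 1*(-1)) + 32*(-1 - 1*(-1))²) = -12*(-40 + 8 - 4*(-1 + 1) + 32*(-1 + 1)²) = -12*(-40 + 8 - 4*0 + 32*0²) = -12*(-40 + 8 + 0 + 32*0) = -12*(-40 + 8 + 0 + 0) = -12*(-32) = 384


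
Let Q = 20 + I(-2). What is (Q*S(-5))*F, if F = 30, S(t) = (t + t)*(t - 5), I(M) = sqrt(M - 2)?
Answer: 60000 + 6000*I ≈ 60000.0 + 6000.0*I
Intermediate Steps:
I(M) = sqrt(-2 + M)
S(t) = 2*t*(-5 + t) (S(t) = (2*t)*(-5 + t) = 2*t*(-5 + t))
Q = 20 + 2*I (Q = 20 + sqrt(-2 - 2) = 20 + sqrt(-4) = 20 + 2*I ≈ 20.0 + 2.0*I)
(Q*S(-5))*F = ((20 + 2*I)*(2*(-5)*(-5 - 5)))*30 = ((20 + 2*I)*(2*(-5)*(-10)))*30 = ((20 + 2*I)*100)*30 = (2000 + 200*I)*30 = 60000 + 6000*I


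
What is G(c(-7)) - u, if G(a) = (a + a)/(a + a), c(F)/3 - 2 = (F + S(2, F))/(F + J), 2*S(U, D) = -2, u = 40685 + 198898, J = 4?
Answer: -239582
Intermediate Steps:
u = 239583
S(U, D) = -1 (S(U, D) = (½)*(-2) = -1)
c(F) = 6 + 3*(-1 + F)/(4 + F) (c(F) = 6 + 3*((F - 1)/(F + 4)) = 6 + 3*((-1 + F)/(4 + F)) = 6 + 3*(-1 + F)/(4 + F))
G(a) = 1 (G(a) = (2*a)/((2*a)) = (2*a)*(1/(2*a)) = 1)
G(c(-7)) - u = 1 - 1*239583 = 1 - 239583 = -239582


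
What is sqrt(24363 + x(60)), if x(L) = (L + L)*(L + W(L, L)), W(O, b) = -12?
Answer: 3*sqrt(3347) ≈ 173.56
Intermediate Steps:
x(L) = 2*L*(-12 + L) (x(L) = (L + L)*(L - 12) = (2*L)*(-12 + L) = 2*L*(-12 + L))
sqrt(24363 + x(60)) = sqrt(24363 + 2*60*(-12 + 60)) = sqrt(24363 + 2*60*48) = sqrt(24363 + 5760) = sqrt(30123) = 3*sqrt(3347)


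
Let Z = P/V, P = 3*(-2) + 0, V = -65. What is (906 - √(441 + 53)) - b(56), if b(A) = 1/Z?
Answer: 5371/6 - √494 ≈ 872.94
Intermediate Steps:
P = -6 (P = -6 + 0 = -6)
Z = 6/65 (Z = -6/(-65) = -6*(-1/65) = 6/65 ≈ 0.092308)
b(A) = 65/6 (b(A) = 1/(6/65) = 65/6)
(906 - √(441 + 53)) - b(56) = (906 - √(441 + 53)) - 1*65/6 = (906 - √494) - 65/6 = 5371/6 - √494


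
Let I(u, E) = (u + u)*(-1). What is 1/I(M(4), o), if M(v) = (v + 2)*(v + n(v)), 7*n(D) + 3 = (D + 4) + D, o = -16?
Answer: -7/444 ≈ -0.015766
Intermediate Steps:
n(D) = 1/7 + 2*D/7 (n(D) = -3/7 + ((D + 4) + D)/7 = -3/7 + ((4 + D) + D)/7 = -3/7 + (4 + 2*D)/7 = -3/7 + (4/7 + 2*D/7) = 1/7 + 2*D/7)
M(v) = (2 + v)*(1/7 + 9*v/7) (M(v) = (v + 2)*(v + (1/7 + 2*v/7)) = (2 + v)*(1/7 + 9*v/7))
I(u, E) = -2*u (I(u, E) = (2*u)*(-1) = -2*u)
1/I(M(4), o) = 1/(-2*(2/7 + (9/7)*4**2 + (19/7)*4)) = 1/(-2*(2/7 + (9/7)*16 + 76/7)) = 1/(-2*(2/7 + 144/7 + 76/7)) = 1/(-2*222/7) = 1/(-444/7) = -7/444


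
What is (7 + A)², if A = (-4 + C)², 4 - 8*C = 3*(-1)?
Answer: 1151329/4096 ≈ 281.09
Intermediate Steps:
C = 7/8 (C = ½ - 3*(-1)/8 = ½ - ⅛*(-3) = ½ + 3/8 = 7/8 ≈ 0.87500)
A = 625/64 (A = (-4 + 7/8)² = (-25/8)² = 625/64 ≈ 9.7656)
(7 + A)² = (7 + 625/64)² = (1073/64)² = 1151329/4096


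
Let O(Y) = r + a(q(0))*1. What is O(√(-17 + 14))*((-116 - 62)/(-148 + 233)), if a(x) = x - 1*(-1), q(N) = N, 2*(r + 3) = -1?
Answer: 89/17 ≈ 5.2353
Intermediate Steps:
r = -7/2 (r = -3 + (½)*(-1) = -3 - ½ = -7/2 ≈ -3.5000)
a(x) = 1 + x (a(x) = x + 1 = 1 + x)
O(Y) = -5/2 (O(Y) = -7/2 + (1 + 0)*1 = -7/2 + 1*1 = -7/2 + 1 = -5/2)
O(√(-17 + 14))*((-116 - 62)/(-148 + 233)) = -5*(-116 - 62)/(2*(-148 + 233)) = -(-445)/85 = -5/2*(-178/85) = 89/17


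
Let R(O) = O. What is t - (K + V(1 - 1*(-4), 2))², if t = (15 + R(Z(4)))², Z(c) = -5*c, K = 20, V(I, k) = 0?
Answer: -375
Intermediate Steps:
t = 25 (t = (15 - 5*4)² = (15 - 20)² = (-5)² = 25)
t - (K + V(1 - 1*(-4), 2))² = 25 - (20 + 0)² = 25 - 1*20² = 25 - 1*400 = 25 - 400 = -375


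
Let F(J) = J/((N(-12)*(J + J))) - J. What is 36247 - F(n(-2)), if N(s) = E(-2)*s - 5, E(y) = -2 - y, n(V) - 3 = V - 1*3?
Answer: 362451/10 ≈ 36245.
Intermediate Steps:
n(V) = V (n(V) = 3 + (V - 1*3) = 3 + (V - 3) = 3 + (-3 + V) = V)
N(s) = -5 (N(s) = (-2 - 1*(-2))*s - 5 = (-2 + 2)*s - 5 = 0*s - 5 = 0 - 5 = -5)
F(J) = -⅒ - J (F(J) = J/((-5*(J + J))) - J = J/((-10*J)) - J = J*(-1/(10*J)) - J = -⅒ - J)
36247 - F(n(-2)) = 36247 - (-⅒ - 1*(-2)) = 36247 - (-⅒ + 2) = 36247 - 1*19/10 = 36247 - 19/10 = 362451/10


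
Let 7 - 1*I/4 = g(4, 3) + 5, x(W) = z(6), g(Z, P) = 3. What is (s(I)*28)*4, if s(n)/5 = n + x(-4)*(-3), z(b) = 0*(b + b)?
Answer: -2240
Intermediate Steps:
z(b) = 0 (z(b) = 0*(2*b) = 0)
x(W) = 0
I = -4 (I = 28 - 4*(3 + 5) = 28 - 4*8 = 28 - 32 = -4)
s(n) = 5*n (s(n) = 5*(n + 0*(-3)) = 5*(n + 0) = 5*n)
(s(I)*28)*4 = ((5*(-4))*28)*4 = -20*28*4 = -560*4 = -2240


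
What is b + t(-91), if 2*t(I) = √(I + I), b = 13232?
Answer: 13232 + I*√182/2 ≈ 13232.0 + 6.7454*I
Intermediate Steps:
t(I) = √2*√I/2 (t(I) = √(I + I)/2 = √(2*I)/2 = (√2*√I)/2 = √2*√I/2)
b + t(-91) = 13232 + √2*√(-91)/2 = 13232 + √2*(I*√91)/2 = 13232 + I*√182/2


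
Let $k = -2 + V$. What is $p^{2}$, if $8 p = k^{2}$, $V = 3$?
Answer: $\frac{1}{64} \approx 0.015625$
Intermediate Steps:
$k = 1$ ($k = -2 + 3 = 1$)
$p = \frac{1}{8}$ ($p = \frac{1^{2}}{8} = \frac{1}{8} \cdot 1 = \frac{1}{8} \approx 0.125$)
$p^{2} = \left(\frac{1}{8}\right)^{2} = \frac{1}{64}$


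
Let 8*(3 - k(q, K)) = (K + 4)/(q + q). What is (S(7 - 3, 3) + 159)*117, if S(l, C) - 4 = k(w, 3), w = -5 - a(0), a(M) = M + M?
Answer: 1554579/80 ≈ 19432.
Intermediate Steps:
a(M) = 2*M
w = -5 (w = -5 - 2*0 = -5 - 1*0 = -5 + 0 = -5)
k(q, K) = 3 - (4 + K)/(16*q) (k(q, K) = 3 - (K + 4)/(8*(q + q)) = 3 - (4 + K)/(8*(2*q)) = 3 - (4 + K)*1/(2*q)/8 = 3 - (4 + K)/(16*q))
S(l, C) = 567/80 (S(l, C) = 4 + (1/16)*(-4 - 1*3 + 48*(-5))/(-5) = 4 + (1/16)*(-⅕)*(-4 - 3 - 240) = 4 + (1/16)*(-⅕)*(-247) = 4 + 247/80 = 567/80)
(S(7 - 3, 3) + 159)*117 = (567/80 + 159)*117 = (13287/80)*117 = 1554579/80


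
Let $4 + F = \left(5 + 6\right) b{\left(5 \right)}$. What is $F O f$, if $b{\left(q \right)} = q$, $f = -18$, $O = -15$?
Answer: $13770$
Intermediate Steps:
$F = 51$ ($F = -4 + \left(5 + 6\right) 5 = -4 + 11 \cdot 5 = -4 + 55 = 51$)
$F O f = 51 \left(-15\right) \left(-18\right) = \left(-765\right) \left(-18\right) = 13770$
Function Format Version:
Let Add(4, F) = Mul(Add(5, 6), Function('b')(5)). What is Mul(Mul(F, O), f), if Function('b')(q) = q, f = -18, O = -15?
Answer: 13770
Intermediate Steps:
F = 51 (F = Add(-4, Mul(Add(5, 6), 5)) = Add(-4, Mul(11, 5)) = Add(-4, 55) = 51)
Mul(Mul(F, O), f) = Mul(Mul(51, -15), -18) = Mul(-765, -18) = 13770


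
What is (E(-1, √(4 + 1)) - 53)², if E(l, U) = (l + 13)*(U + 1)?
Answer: 2401 - 984*√5 ≈ 200.71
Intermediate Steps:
E(l, U) = (1 + U)*(13 + l) (E(l, U) = (13 + l)*(1 + U) = (1 + U)*(13 + l))
(E(-1, √(4 + 1)) - 53)² = ((13 - 1 + 13*√(4 + 1) + √(4 + 1)*(-1)) - 53)² = ((13 - 1 + 13*√5 + √5*(-1)) - 53)² = ((13 - 1 + 13*√5 - √5) - 53)² = ((12 + 12*√5) - 53)² = (-41 + 12*√5)²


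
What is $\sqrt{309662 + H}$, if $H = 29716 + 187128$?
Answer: $\sqrt{526506} \approx 725.61$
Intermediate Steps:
$H = 216844$
$\sqrt{309662 + H} = \sqrt{309662 + 216844} = \sqrt{526506}$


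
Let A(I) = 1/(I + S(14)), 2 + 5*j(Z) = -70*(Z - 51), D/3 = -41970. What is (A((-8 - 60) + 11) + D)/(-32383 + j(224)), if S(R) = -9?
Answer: 41550305/11485782 ≈ 3.6175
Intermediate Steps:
D = -125910 (D = 3*(-41970) = -125910)
j(Z) = 3568/5 - 14*Z (j(Z) = -2/5 + (-70*(Z - 51))/5 = -2/5 + (-70*(-51 + Z))/5 = -2/5 + (3570 - 70*Z)/5 = -2/5 + (714 - 14*Z) = 3568/5 - 14*Z)
A(I) = 1/(-9 + I) (A(I) = 1/(I - 9) = 1/(-9 + I))
(A((-8 - 60) + 11) + D)/(-32383 + j(224)) = (1/(-9 + ((-8 - 60) + 11)) - 125910)/(-32383 + (3568/5 - 14*224)) = (1/(-9 + (-68 + 11)) - 125910)/(-32383 + (3568/5 - 3136)) = (1/(-9 - 57) - 125910)/(-32383 - 12112/5) = (1/(-66) - 125910)/(-174027/5) = (-1/66 - 125910)*(-5/174027) = -8310061/66*(-5/174027) = 41550305/11485782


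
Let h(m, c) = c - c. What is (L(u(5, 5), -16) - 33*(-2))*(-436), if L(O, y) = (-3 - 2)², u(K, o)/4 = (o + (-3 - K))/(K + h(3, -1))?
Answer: -39676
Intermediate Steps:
h(m, c) = 0
u(K, o) = 4*(-3 + o - K)/K (u(K, o) = 4*((o + (-3 - K))/(K + 0)) = 4*((-3 + o - K)/K) = 4*(-3 + o - K)/K)
L(O, y) = 25 (L(O, y) = (-5)² = 25)
(L(u(5, 5), -16) - 33*(-2))*(-436) = (25 - 33*(-2))*(-436) = (25 + 66)*(-436) = 91*(-436) = -39676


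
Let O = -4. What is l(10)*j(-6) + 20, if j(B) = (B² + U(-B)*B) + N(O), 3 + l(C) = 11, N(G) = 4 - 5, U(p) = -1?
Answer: 348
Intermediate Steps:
N(G) = -1
l(C) = 8 (l(C) = -3 + 11 = 8)
j(B) = -1 + B² - B (j(B) = (B² - B) - 1 = -1 + B² - B)
l(10)*j(-6) + 20 = 8*(-1 + (-6)² - 1*(-6)) + 20 = 8*(-1 + 36 + 6) + 20 = 8*41 + 20 = 328 + 20 = 348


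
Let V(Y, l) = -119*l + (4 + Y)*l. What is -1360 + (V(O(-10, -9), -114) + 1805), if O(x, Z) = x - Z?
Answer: 13669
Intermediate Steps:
V(Y, l) = -119*l + l*(4 + Y)
-1360 + (V(O(-10, -9), -114) + 1805) = -1360 + (-114*(-115 + (-10 - 1*(-9))) + 1805) = -1360 + (-114*(-115 + (-10 + 9)) + 1805) = -1360 + (-114*(-115 - 1) + 1805) = -1360 + (-114*(-116) + 1805) = -1360 + (13224 + 1805) = -1360 + 15029 = 13669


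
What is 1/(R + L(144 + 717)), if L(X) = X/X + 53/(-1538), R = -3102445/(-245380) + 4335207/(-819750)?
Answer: 5156151536500/42901862612057 ≈ 0.12018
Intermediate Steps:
R = 49315206503/6705008500 (R = -3102445*(-1/245380) + 4335207*(-1/819750) = 620489/49076 - 1445069/273250 = 49315206503/6705008500 ≈ 7.3550)
L(X) = 1485/1538 (L(X) = 1 + 53*(-1/1538) = 1 - 53/1538 = 1485/1538)
1/(R + L(144 + 717)) = 1/(49315206503/6705008500 + 1485/1538) = 1/(42901862612057/5156151536500) = 5156151536500/42901862612057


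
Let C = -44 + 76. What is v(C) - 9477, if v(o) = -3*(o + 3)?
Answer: -9582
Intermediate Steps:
C = 32
v(o) = -9 - 3*o (v(o) = -3*(3 + o) = -9 - 3*o)
v(C) - 9477 = (-9 - 3*32) - 9477 = (-9 - 96) - 9477 = -105 - 9477 = -9582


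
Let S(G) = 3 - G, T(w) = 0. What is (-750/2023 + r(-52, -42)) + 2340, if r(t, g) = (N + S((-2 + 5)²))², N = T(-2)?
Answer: 4805898/2023 ≈ 2375.6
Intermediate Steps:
N = 0
r(t, g) = 36 (r(t, g) = (0 + (3 - (-2 + 5)²))² = (0 + (3 - 1*3²))² = (0 + (3 - 1*9))² = (0 + (3 - 9))² = (0 - 6)² = (-6)² = 36)
(-750/2023 + r(-52, -42)) + 2340 = (-750/2023 + 36) + 2340 = 72078/2023 + 2340 = 4805898/2023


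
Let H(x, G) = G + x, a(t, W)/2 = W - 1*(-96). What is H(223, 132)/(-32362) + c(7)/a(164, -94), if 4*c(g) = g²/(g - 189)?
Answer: -187107/6731296 ≈ -0.027797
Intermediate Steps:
a(t, W) = 192 + 2*W (a(t, W) = 2*(W - 1*(-96)) = 2*(W + 96) = 2*(96 + W) = 192 + 2*W)
c(g) = g²/(4*(-189 + g)) (c(g) = (g²/(g - 189))/4 = (g²/(-189 + g))/4 = g²/(4*(-189 + g)))
H(223, 132)/(-32362) + c(7)/a(164, -94) = (132 + 223)/(-32362) + ((¼)*7²/(-189 + 7))/(192 + 2*(-94)) = 355*(-1/32362) + ((¼)*49/(-182))/(192 - 188) = -355/32362 + ((¼)*49*(-1/182))/4 = -355/32362 - 7/104*¼ = -355/32362 - 7/416 = -187107/6731296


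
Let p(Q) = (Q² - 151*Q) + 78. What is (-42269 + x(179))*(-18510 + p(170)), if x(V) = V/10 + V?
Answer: 3197900321/5 ≈ 6.3958e+8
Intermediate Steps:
p(Q) = 78 + Q² - 151*Q
x(V) = 11*V/10 (x(V) = V*(⅒) + V = V/10 + V = 11*V/10)
(-42269 + x(179))*(-18510 + p(170)) = (-42269 + (11/10)*179)*(-18510 + (78 + 170² - 151*170)) = (-42269 + 1969/10)*(-18510 + (78 + 28900 - 25670)) = -420721*(-18510 + 3308)/10 = -420721/10*(-15202) = 3197900321/5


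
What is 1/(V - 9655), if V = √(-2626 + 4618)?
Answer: -9655/93217033 - 2*√498/93217033 ≈ -0.00010405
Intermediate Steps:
V = 2*√498 (V = √1992 = 2*√498 ≈ 44.632)
1/(V - 9655) = 1/(2*√498 - 9655) = 1/(-9655 + 2*√498)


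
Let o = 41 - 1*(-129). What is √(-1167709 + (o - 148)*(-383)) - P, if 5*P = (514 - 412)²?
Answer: -10404/5 + I*√1176135 ≈ -2080.8 + 1084.5*I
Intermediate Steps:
o = 170 (o = 41 + 129 = 170)
P = 10404/5 (P = (514 - 412)²/5 = (⅕)*102² = (⅕)*10404 = 10404/5 ≈ 2080.8)
√(-1167709 + (o - 148)*(-383)) - P = √(-1167709 + (170 - 148)*(-383)) - 1*10404/5 = √(-1167709 + 22*(-383)) - 10404/5 = √(-1167709 - 8426) - 10404/5 = √(-1176135) - 10404/5 = I*√1176135 - 10404/5 = -10404/5 + I*√1176135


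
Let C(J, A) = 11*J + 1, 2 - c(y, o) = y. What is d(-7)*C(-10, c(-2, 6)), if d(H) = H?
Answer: 763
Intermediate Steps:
c(y, o) = 2 - y
C(J, A) = 1 + 11*J
d(-7)*C(-10, c(-2, 6)) = -7*(1 + 11*(-10)) = -7*(1 - 110) = -7*(-109) = 763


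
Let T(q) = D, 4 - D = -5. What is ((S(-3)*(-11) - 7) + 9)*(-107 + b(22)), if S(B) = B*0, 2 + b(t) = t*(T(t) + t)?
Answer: 1146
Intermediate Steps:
D = 9 (D = 4 - 1*(-5) = 4 + 5 = 9)
T(q) = 9
b(t) = -2 + t*(9 + t)
S(B) = 0
((S(-3)*(-11) - 7) + 9)*(-107 + b(22)) = ((0*(-11) - 7) + 9)*(-107 + (-2 + 22² + 9*22)) = ((0 - 7) + 9)*(-107 + (-2 + 484 + 198)) = (-7 + 9)*(-107 + 680) = 2*573 = 1146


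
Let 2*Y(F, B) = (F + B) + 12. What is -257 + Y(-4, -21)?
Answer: -527/2 ≈ -263.50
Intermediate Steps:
Y(F, B) = 6 + B/2 + F/2 (Y(F, B) = ((F + B) + 12)/2 = ((B + F) + 12)/2 = (12 + B + F)/2 = 6 + B/2 + F/2)
-257 + Y(-4, -21) = -257 + (6 + (1/2)*(-21) + (1/2)*(-4)) = -257 + (6 - 21/2 - 2) = -257 - 13/2 = -527/2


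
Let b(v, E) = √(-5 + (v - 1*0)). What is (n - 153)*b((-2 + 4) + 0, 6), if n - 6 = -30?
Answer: -177*I*√3 ≈ -306.57*I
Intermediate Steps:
n = -24 (n = 6 - 30 = -24)
b(v, E) = √(-5 + v) (b(v, E) = √(-5 + (v + 0)) = √(-5 + v))
(n - 153)*b((-2 + 4) + 0, 6) = (-24 - 153)*√(-5 + ((-2 + 4) + 0)) = -177*√(-5 + (2 + 0)) = -177*√(-5 + 2) = -177*I*√3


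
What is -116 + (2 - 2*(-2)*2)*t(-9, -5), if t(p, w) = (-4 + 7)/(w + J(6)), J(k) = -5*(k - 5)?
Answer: -119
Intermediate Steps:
J(k) = 25 - 5*k (J(k) = -5*(-5 + k) = 25 - 5*k)
t(p, w) = 3/(-5 + w) (t(p, w) = (-4 + 7)/(w + (25 - 5*6)) = 3/(w + (25 - 30)) = 3/(w - 5) = 3/(-5 + w))
-116 + (2 - 2*(-2)*2)*t(-9, -5) = -116 + (2 - 2*(-2)*2)*(3/(-5 - 5)) = -116 + (2 + 4*2)*(3/(-10)) = -116 + (2 + 8)*(3*(-⅒)) = -116 + 10*(-3/10) = -116 - 3 = -119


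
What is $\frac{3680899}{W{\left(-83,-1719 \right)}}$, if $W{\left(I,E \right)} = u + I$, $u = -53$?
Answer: $- \frac{3680899}{136} \approx -27065.0$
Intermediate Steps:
$W{\left(I,E \right)} = -53 + I$
$\frac{3680899}{W{\left(-83,-1719 \right)}} = \frac{3680899}{-53 - 83} = \frac{3680899}{-136} = 3680899 \left(- \frac{1}{136}\right) = - \frac{3680899}{136}$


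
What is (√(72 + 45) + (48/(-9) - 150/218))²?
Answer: 16387654/106929 - 3938*√13/109 ≈ 22.994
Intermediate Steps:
(√(72 + 45) + (48/(-9) - 150/218))² = (√117 + (48*(-⅑) - 150*1/218))² = (3*√13 + (-16/3 - 75/109))² = (3*√13 - 1969/327)² = (-1969/327 + 3*√13)²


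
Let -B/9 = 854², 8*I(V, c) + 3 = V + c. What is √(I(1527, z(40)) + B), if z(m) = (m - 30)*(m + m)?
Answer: I*√26254214/2 ≈ 2561.9*I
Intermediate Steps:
z(m) = 2*m*(-30 + m) (z(m) = (-30 + m)*(2*m) = 2*m*(-30 + m))
I(V, c) = -3/8 + V/8 + c/8 (I(V, c) = -3/8 + (V + c)/8 = -3/8 + (V/8 + c/8) = -3/8 + V/8 + c/8)
B = -6563844 (B = -9*854² = -9*729316 = -6563844)
√(I(1527, z(40)) + B) = √((-3/8 + (⅛)*1527 + (2*40*(-30 + 40))/8) - 6563844) = √((-3/8 + 1527/8 + (2*40*10)/8) - 6563844) = √((-3/8 + 1527/8 + (⅛)*800) - 6563844) = √((-3/8 + 1527/8 + 100) - 6563844) = √(581/2 - 6563844) = √(-13127107/2) = I*√26254214/2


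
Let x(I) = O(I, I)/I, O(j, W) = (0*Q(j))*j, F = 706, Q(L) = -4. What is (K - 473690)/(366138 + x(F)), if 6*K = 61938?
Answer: -463367/366138 ≈ -1.2656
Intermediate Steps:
K = 10323 (K = (⅙)*61938 = 10323)
O(j, W) = 0 (O(j, W) = (0*(-4))*j = 0*j = 0)
x(I) = 0 (x(I) = 0/I = 0)
(K - 473690)/(366138 + x(F)) = (10323 - 473690)/(366138 + 0) = -463367/366138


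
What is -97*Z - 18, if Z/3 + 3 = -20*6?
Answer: 35775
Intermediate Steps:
Z = -369 (Z = -9 + 3*(-20*6) = -9 + 3*(-120) = -9 - 360 = -369)
-97*Z - 18 = -97*(-369) - 18 = 35793 - 18 = 35775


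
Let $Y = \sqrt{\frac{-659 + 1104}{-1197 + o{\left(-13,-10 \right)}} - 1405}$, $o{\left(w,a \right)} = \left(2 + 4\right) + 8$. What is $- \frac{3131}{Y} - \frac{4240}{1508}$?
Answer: $- \frac{1060}{377} + \frac{40703 i \sqrt{727370}}{415640} \approx -2.8117 + 83.519 i$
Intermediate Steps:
$o{\left(w,a \right)} = 14$ ($o{\left(w,a \right)} = 6 + 8 = 14$)
$Y = \frac{4 i \sqrt{727370}}{91}$ ($Y = \sqrt{\frac{-659 + 1104}{-1197 + 14} - 1405} = \sqrt{\frac{445}{-1183} - 1405} = \sqrt{445 \left(- \frac{1}{1183}\right) - 1405} = \sqrt{- \frac{445}{1183} - 1405} = \sqrt{- \frac{1662560}{1183}} = \frac{4 i \sqrt{727370}}{91} \approx 37.488 i$)
$- \frac{3131}{Y} - \frac{4240}{1508} = - \frac{3131}{\frac{4}{91} i \sqrt{727370}} - \frac{4240}{1508} = - 3131 \left(- \frac{13 i \sqrt{727370}}{415640}\right) - \frac{1060}{377} = \frac{40703 i \sqrt{727370}}{415640} - \frac{1060}{377} = - \frac{1060}{377} + \frac{40703 i \sqrt{727370}}{415640}$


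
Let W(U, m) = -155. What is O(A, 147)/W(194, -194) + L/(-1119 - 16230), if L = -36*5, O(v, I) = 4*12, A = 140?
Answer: -268284/896365 ≈ -0.29930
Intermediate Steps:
O(v, I) = 48
L = -180
O(A, 147)/W(194, -194) + L/(-1119 - 16230) = 48/(-155) - 180/(-1119 - 16230) = 48*(-1/155) - 180/(-17349) = -48/155 - 180*(-1/17349) = -48/155 + 60/5783 = -268284/896365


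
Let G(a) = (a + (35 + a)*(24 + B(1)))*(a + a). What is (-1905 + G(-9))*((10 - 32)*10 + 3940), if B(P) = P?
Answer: -50007960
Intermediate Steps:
G(a) = 2*a*(875 + 26*a) (G(a) = (a + (35 + a)*(24 + 1))*(a + a) = (a + (35 + a)*25)*(2*a) = (a + (875 + 25*a))*(2*a) = (875 + 26*a)*(2*a) = 2*a*(875 + 26*a))
(-1905 + G(-9))*((10 - 32)*10 + 3940) = (-1905 + 2*(-9)*(875 + 26*(-9)))*((10 - 32)*10 + 3940) = (-1905 + 2*(-9)*(875 - 234))*(-22*10 + 3940) = (-1905 + 2*(-9)*641)*(-220 + 3940) = (-1905 - 11538)*3720 = -13443*3720 = -50007960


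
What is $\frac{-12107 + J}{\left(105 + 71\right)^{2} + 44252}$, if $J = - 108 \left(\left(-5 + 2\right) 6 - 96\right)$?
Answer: $\frac{205}{75228} \approx 0.002725$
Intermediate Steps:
$J = 12312$ ($J = - 108 \left(\left(-3\right) 6 - 96\right) = - 108 \left(-18 - 96\right) = \left(-108\right) \left(-114\right) = 12312$)
$\frac{-12107 + J}{\left(105 + 71\right)^{2} + 44252} = \frac{-12107 + 12312}{\left(105 + 71\right)^{2} + 44252} = \frac{205}{176^{2} + 44252} = \frac{205}{30976 + 44252} = \frac{205}{75228}$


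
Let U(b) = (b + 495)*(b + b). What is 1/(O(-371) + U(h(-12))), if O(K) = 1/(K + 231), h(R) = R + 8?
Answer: -140/549921 ≈ -0.00025458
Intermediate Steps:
h(R) = 8 + R
O(K) = 1/(231 + K)
U(b) = 2*b*(495 + b) (U(b) = (495 + b)*(2*b) = 2*b*(495 + b))
1/(O(-371) + U(h(-12))) = 1/(1/(231 - 371) + 2*(8 - 12)*(495 + (8 - 12))) = 1/(1/(-140) + 2*(-4)*(495 - 4)) = 1/(-1/140 + 2*(-4)*491) = 1/(-1/140 - 3928) = 1/(-549921/140) = -140/549921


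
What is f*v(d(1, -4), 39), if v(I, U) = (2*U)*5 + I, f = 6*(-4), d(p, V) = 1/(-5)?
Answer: -46776/5 ≈ -9355.2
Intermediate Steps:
d(p, V) = -⅕
f = -24
v(I, U) = I + 10*U (v(I, U) = 10*U + I = I + 10*U)
f*v(d(1, -4), 39) = -24*(-⅕ + 10*39) = -24*(-⅕ + 390) = -24*1949/5 = -46776/5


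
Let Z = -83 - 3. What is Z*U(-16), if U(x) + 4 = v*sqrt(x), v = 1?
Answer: 344 - 344*I ≈ 344.0 - 344.0*I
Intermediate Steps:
Z = -86
U(x) = -4 + sqrt(x) (U(x) = -4 + 1*sqrt(x) = -4 + sqrt(x))
Z*U(-16) = -86*(-4 + sqrt(-16)) = -86*(-4 + 4*I) = 344 - 344*I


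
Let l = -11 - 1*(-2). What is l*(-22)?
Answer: 198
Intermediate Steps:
l = -9 (l = -11 + 2 = -9)
l*(-22) = -9*(-22) = 198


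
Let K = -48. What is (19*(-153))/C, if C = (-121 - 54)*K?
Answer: -969/2800 ≈ -0.34607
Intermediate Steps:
C = 8400 (C = (-121 - 54)*(-48) = -175*(-48) = 8400)
(19*(-153))/C = (19*(-153))/8400 = -2907*1/8400 = -969/2800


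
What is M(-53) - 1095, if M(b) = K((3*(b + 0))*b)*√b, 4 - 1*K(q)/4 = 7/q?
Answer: -1095 + 134804*I*√53/8427 ≈ -1095.0 + 116.46*I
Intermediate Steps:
K(q) = 16 - 28/q
M(b) = √b*(16 - 28/(3*b²)) (M(b) = (16 - 28*1/(3*b*(b + 0)))*√b = (16 - 28*1/(3*b²))*√b = (16 - 28/(3*b²))*√b = √b*(16 - 28/(3*b²)))
M(-53) - 1095 = 4*(-7 + 12*(-53)²)/(3*(-53)^(3/2)) - 1095 = 4*(I*√53/2809)*(-7 + 12*2809)/3 - 1095 = 4*(I*√53/2809)*(-7 + 33708)/3 - 1095 = (4/3)*(I*√53/2809)*33701 - 1095 = 134804*I*√53/8427 - 1095 = -1095 + 134804*I*√53/8427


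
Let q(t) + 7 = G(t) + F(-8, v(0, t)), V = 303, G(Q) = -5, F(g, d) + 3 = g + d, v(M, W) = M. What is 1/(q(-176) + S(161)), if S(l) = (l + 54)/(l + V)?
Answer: -464/10457 ≈ -0.044372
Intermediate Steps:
F(g, d) = -3 + d + g (F(g, d) = -3 + (g + d) = -3 + (d + g) = -3 + d + g)
q(t) = -23 (q(t) = -7 + (-5 + (-3 + 0 - 8)) = -7 + (-5 - 11) = -7 - 16 = -23)
S(l) = (54 + l)/(303 + l) (S(l) = (l + 54)/(l + 303) = (54 + l)/(303 + l))
1/(q(-176) + S(161)) = 1/(-23 + (54 + 161)/(303 + 161)) = 1/(-23 + 215/464) = 1/(-10457/464) = -464/10457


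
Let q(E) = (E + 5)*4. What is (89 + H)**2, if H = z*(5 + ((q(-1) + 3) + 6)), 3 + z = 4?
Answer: 14161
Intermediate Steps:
z = 1 (z = -3 + 4 = 1)
q(E) = 20 + 4*E (q(E) = (5 + E)*4 = 20 + 4*E)
H = 30 (H = 1*(5 + (((20 + 4*(-1)) + 3) + 6)) = 1*(5 + (((20 - 4) + 3) + 6)) = 1*(5 + ((16 + 3) + 6)) = 1*(5 + (19 + 6)) = 1*(5 + 25) = 1*30 = 30)
(89 + H)**2 = (89 + 30)**2 = 119**2 = 14161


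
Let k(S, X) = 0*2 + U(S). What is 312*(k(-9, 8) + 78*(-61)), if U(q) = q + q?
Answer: -1490112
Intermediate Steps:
U(q) = 2*q
k(S, X) = 2*S (k(S, X) = 0*2 + 2*S = 0 + 2*S = 2*S)
312*(k(-9, 8) + 78*(-61)) = 312*(2*(-9) + 78*(-61)) = 312*(-18 - 4758) = 312*(-4776) = -1490112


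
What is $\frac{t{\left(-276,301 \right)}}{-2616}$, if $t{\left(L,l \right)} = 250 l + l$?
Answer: $- \frac{75551}{2616} \approx -28.88$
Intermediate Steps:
$t{\left(L,l \right)} = 251 l$
$\frac{t{\left(-276,301 \right)}}{-2616} = \frac{251 \cdot 301}{-2616} = 75551 \left(- \frac{1}{2616}\right) = - \frac{75551}{2616}$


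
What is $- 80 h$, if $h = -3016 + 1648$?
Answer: $109440$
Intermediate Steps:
$h = -1368$
$- 80 h = - 80 \left(-1368\right) = \left(-1\right) \left(-109440\right) = 109440$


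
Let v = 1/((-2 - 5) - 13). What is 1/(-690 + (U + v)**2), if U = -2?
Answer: -400/274319 ≈ -0.0014582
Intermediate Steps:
v = -1/20 (v = 1/(-7 - 13) = 1/(-20) = -1/20 ≈ -0.050000)
1/(-690 + (U + v)**2) = 1/(-690 + (-2 - 1/20)**2) = 1/(-690 + (-41/20)**2) = 1/(-690 + 1681/400) = 1/(-274319/400) = -400/274319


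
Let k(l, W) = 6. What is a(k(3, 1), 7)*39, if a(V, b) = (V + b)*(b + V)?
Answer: 6591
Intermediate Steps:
a(V, b) = (V + b)² (a(V, b) = (V + b)*(V + b) = (V + b)²)
a(k(3, 1), 7)*39 = (6 + 7)²*39 = 13²*39 = 169*39 = 6591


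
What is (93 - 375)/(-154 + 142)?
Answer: 47/2 ≈ 23.500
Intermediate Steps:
(93 - 375)/(-154 + 142) = -282/(-12) = -282*(-1/12) = 47/2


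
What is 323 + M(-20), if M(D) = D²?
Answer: 723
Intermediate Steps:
323 + M(-20) = 323 + (-20)² = 323 + 400 = 723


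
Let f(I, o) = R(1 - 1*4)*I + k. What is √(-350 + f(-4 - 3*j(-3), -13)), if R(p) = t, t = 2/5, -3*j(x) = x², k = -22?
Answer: I*√370 ≈ 19.235*I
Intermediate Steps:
j(x) = -x²/3
t = ⅖ (t = 2*(⅕) = ⅖ ≈ 0.40000)
R(p) = ⅖
f(I, o) = -22 + 2*I/5 (f(I, o) = 2*I/5 - 22 = -22 + 2*I/5)
√(-350 + f(-4 - 3*j(-3), -13)) = √(-350 + (-22 + 2*(-4 - (-1)*(-3)²)/5)) = √(-350 + (-22 + 2*(-4 - (-1)*9)/5)) = √(-350 + (-22 + 2*(-4 - 3*(-3))/5)) = √(-350 + (-22 + 2*(-4 + 9)/5)) = √(-350 + (-22 + (⅖)*5)) = √(-350 + (-22 + 2)) = √(-350 - 20) = √(-370) = I*√370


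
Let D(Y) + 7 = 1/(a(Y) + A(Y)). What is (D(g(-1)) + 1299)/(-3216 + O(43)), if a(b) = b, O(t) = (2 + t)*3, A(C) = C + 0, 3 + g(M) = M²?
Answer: -5167/12324 ≈ -0.41926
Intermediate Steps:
g(M) = -3 + M²
A(C) = C
O(t) = 6 + 3*t
D(Y) = -7 + 1/(2*Y) (D(Y) = -7 + 1/(Y + Y) = -7 + 1/(2*Y))
(D(g(-1)) + 1299)/(-3216 + O(43)) = ((-7 + 1/(2*(-3 + (-1)²))) + 1299)/(-3216 + (6 + 3*43)) = ((-7 + 1/(2*(-3 + 1))) + 1299)/(-3216 + (6 + 129)) = ((-7 + (½)/(-2)) + 1299)/(-3216 + 135) = ((-7 + (½)*(-½)) + 1299)/(-3081) = ((-7 - ¼) + 1299)*(-1/3081) = (-29/4 + 1299)*(-1/3081) = (5167/4)*(-1/3081) = -5167/12324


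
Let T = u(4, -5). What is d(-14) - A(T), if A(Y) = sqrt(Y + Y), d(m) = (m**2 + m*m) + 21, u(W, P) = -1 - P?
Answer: 413 - 2*sqrt(2) ≈ 410.17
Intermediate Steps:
d(m) = 21 + 2*m**2 (d(m) = (m**2 + m**2) + 21 = 2*m**2 + 21 = 21 + 2*m**2)
T = 4 (T = -1 - 1*(-5) = -1 + 5 = 4)
A(Y) = sqrt(2)*sqrt(Y) (A(Y) = sqrt(2*Y) = sqrt(2)*sqrt(Y))
d(-14) - A(T) = (21 + 2*(-14)**2) - sqrt(2)*sqrt(4) = (21 + 2*196) - sqrt(2)*2 = (21 + 392) - 2*sqrt(2) = 413 - 2*sqrt(2)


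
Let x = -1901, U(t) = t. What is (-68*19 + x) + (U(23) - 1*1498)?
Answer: -4668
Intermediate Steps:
(-68*19 + x) + (U(23) - 1*1498) = (-68*19 - 1901) + (23 - 1*1498) = (-1292 - 1901) + (23 - 1498) = -3193 - 1475 = -4668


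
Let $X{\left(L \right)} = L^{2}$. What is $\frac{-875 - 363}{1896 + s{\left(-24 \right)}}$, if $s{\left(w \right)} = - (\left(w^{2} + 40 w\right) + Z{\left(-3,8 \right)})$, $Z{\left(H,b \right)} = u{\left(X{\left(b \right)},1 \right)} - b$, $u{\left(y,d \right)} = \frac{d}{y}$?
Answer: $- \frac{79232}{146431} \approx -0.54109$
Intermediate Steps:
$Z{\left(H,b \right)} = \frac{1}{b^{2}} - b$ ($Z{\left(H,b \right)} = 1 \frac{1}{b^{2}} - b = \frac{1}{b^{2}} - b$)
$s{\left(w \right)} = \frac{511}{64} - w^{2} - 40 w$ ($s{\left(w \right)} = - (\left(w^{2} + 40 w\right) + \left(\frac{1}{64} - 8\right)) = - (\left(w^{2} + 40 w\right) - \frac{511}{64}) = - (- \frac{511}{64} + w^{2} + 40 w) = \frac{511}{64} - w^{2} - 40 w$)
$\frac{-875 - 363}{1896 + s{\left(-24 \right)}} = \frac{-875 - 363}{1896 - - \frac{25087}{64}} = - \frac{1238}{1896 + \left(\frac{511}{64} - 576 + 960\right)} = - \frac{1238}{1896 + \frac{25087}{64}} = - \frac{1238}{\frac{146431}{64}} = \left(-1238\right) \frac{64}{146431} = - \frac{79232}{146431}$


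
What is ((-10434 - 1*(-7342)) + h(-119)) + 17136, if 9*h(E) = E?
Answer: 126277/9 ≈ 14031.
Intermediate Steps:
h(E) = E/9
((-10434 - 1*(-7342)) + h(-119)) + 17136 = ((-10434 - 1*(-7342)) + (⅑)*(-119)) + 17136 = ((-10434 + 7342) - 119/9) + 17136 = (-3092 - 119/9) + 17136 = -27947/9 + 17136 = 126277/9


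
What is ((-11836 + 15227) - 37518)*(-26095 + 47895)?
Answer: -743968600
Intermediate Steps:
((-11836 + 15227) - 37518)*(-26095 + 47895) = (3391 - 37518)*21800 = -34127*21800 = -743968600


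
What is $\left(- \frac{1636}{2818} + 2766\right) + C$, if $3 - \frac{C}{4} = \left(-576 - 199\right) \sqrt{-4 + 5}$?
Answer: $\frac{8281284}{1409} \approx 5877.4$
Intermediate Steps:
$C = 3112$ ($C = 12 - 4 \left(-576 - 199\right) \sqrt{-4 + 5} = 12 - 4 \left(- 775 \sqrt{1}\right) = 12 - 4 \left(\left(-775\right) 1\right) = 12 - -3100 = 12 + 3100 = 3112$)
$\left(- \frac{1636}{2818} + 2766\right) + C = \left(- \frac{1636}{2818} + 2766\right) + 3112 = \left(\left(-1636\right) \frac{1}{2818} + 2766\right) + 3112 = \left(- \frac{818}{1409} + 2766\right) + 3112 = \frac{3896476}{1409} + 3112 = \frac{8281284}{1409}$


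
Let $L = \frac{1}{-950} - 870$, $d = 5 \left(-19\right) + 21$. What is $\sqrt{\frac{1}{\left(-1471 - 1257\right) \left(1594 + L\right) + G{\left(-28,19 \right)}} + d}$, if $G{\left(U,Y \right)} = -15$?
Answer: $\frac{i \sqrt{65131359005190089029}}{938164961} \approx 8.6023 i$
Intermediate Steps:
$d = -74$ ($d = -95 + 21 = -74$)
$L = - \frac{826501}{950}$ ($L = - \frac{1}{950} - 870 = - \frac{826501}{950} \approx -870.0$)
$\sqrt{\frac{1}{\left(-1471 - 1257\right) \left(1594 + L\right) + G{\left(-28,19 \right)}} + d} = \sqrt{\frac{1}{\left(-1471 - 1257\right) \left(1594 - \frac{826501}{950}\right) - 15} - 74} = \sqrt{\frac{1}{\left(-2728\right) \frac{687799}{950} - 15} - 74} = \sqrt{\frac{1}{- \frac{938157836}{475} - 15} - 74} = \sqrt{\frac{1}{- \frac{938164961}{475}} - 74} = \sqrt{- \frac{475}{938164961} - 74} = \sqrt{- \frac{69424207589}{938164961}} = \frac{i \sqrt{65131359005190089029}}{938164961}$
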